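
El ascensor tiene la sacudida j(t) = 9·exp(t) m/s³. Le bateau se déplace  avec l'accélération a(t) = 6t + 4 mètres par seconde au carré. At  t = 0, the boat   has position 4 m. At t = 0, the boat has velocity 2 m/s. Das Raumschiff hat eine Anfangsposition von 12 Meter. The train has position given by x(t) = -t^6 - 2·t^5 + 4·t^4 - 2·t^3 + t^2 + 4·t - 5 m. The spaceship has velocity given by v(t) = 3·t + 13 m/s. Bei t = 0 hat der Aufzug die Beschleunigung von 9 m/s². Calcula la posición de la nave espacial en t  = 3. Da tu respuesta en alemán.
Um dies zu lösen, müssen wir 1 Integral unserer Gleichung für die Geschwindigkeit v(t) = 3·t + 13 finden. Durch Integration von der Geschwindigkeit und Verwendung der Anfangsbedingung x(0) = 12, erhalten wir x(t) = 3·t^2/2 + 13·t + 12. Mit x(t) = 3·t^2/2 + 13·t + 12 und Einsetzen von t = 3, finden wir x = 129/2.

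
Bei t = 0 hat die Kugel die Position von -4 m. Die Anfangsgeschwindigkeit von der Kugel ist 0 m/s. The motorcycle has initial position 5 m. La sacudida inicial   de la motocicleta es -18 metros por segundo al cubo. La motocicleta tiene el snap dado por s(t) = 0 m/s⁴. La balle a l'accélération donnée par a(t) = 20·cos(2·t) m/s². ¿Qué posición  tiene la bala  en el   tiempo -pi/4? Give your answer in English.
We need to integrate our acceleration equation a(t) = 20·cos(2·t) 2 times. Finding the integral of a(t) and using v(0) = 0: v(t) = 10·sin(2·t). Taking ∫v(t)dt and applying x(0) = -4, we find x(t) = 1 - 5·cos(2·t). Using x(t) = 1 - 5·cos(2·t) and substituting t = -pi/4, we find x = 1.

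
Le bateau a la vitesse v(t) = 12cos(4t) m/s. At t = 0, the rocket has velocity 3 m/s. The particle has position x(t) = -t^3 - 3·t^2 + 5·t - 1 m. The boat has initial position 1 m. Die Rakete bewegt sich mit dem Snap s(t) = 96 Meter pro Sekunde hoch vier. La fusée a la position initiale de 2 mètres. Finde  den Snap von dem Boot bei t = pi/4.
Um dies zu lösen, müssen wir 3 Ableitungen unserer Gleichung für die Geschwindigkeit v(t) = 12·cos(4·t) nehmen. Mit d/dt von v(t) finden wir a(t) = -48·sin(4·t). Durch Ableiten von der Beschleunigung erhalten wir den Ruck: j(t) = -192·cos(4·t). Die Ableitung von dem Ruck ergibt den Snap: s(t) = 768·sin(4·t). Wir haben den Snap s(t) = 768·sin(4·t). Durch Einsetzen von t = pi/4: s(pi/4) = 0.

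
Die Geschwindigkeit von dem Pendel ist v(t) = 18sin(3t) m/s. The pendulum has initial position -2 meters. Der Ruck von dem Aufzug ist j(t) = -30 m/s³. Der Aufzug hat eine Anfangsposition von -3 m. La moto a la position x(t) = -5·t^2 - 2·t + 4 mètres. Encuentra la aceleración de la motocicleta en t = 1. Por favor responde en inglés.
Starting from position x(t) = -5·t^2 - 2·t + 4, we take 2 derivatives. The derivative of position gives velocity: v(t) = -10·t - 2. The derivative of velocity gives acceleration: a(t) = -10. From the given acceleration equation a(t) = -10, we substitute t = 1 to get a = -10.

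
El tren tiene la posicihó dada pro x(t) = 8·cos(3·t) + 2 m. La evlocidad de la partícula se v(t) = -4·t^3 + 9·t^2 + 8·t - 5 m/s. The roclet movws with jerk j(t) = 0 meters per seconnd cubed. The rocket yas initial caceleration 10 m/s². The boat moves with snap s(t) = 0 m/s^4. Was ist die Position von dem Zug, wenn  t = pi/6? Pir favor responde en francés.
En utilisant x(t) = 8·cos(3·t) + 2 et en substituant t = pi/6, nous trouvons x = 2.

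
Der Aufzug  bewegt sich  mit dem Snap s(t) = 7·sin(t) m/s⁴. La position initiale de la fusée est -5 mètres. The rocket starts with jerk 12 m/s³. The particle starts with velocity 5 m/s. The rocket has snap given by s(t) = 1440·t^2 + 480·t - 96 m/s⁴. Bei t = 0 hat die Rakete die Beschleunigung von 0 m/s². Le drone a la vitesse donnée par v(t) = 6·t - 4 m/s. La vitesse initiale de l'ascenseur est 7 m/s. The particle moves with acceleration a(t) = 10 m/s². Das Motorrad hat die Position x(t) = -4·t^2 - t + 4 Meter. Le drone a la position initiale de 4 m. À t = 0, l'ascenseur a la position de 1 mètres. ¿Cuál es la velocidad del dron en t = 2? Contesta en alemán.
Wir haben die Geschwindigkeit v(t) = 6·t - 4. Durch Einsetzen von t = 2: v(2) = 8.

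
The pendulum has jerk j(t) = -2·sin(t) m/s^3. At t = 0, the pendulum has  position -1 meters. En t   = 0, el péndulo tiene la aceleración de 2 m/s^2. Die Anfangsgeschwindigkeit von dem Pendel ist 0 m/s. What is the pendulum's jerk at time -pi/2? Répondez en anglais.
From the given jerk equation j(t) = -2·sin(t), we substitute t = -pi/2 to get j = 2.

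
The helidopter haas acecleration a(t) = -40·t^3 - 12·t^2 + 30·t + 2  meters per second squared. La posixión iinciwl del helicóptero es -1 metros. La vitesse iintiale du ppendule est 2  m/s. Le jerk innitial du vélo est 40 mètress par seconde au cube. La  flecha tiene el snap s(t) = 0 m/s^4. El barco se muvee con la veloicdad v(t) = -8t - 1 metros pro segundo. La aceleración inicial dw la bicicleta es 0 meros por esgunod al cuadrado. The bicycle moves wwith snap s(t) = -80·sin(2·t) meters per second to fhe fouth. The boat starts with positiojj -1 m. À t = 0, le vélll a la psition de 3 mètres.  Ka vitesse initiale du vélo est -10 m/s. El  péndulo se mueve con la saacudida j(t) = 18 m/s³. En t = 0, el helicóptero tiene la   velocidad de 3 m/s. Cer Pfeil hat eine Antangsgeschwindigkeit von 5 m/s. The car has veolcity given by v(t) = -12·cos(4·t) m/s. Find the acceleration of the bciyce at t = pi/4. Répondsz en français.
Nous devons intégrer notre équation du snap s(t) = -80·sin(2·t) 2 fois. En prenant ∫s(t)dt et en appliquant j(0) = 40, nous trouvons j(t) = 40·cos(2·t). L'intégrale du jerk est l'accélération. En utilisant a(0) = 0, nous obtenons a(t) = 20·sin(2·t). En utilisant a(t) = 20·sin(2·t) et en substituant t = pi/4, nous trouvons a = 20.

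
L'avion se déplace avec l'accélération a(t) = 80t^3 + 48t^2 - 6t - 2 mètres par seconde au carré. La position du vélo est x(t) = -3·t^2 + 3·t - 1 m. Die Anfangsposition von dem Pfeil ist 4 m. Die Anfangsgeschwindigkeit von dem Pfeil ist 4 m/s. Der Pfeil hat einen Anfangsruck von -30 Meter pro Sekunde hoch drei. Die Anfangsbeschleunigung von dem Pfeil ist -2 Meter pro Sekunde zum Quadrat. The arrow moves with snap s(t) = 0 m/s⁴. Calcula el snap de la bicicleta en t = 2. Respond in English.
We must differentiate our position equation x(t) = -3·t^2 + 3·t - 1 4 times. The derivative of position gives velocity: v(t) = 3 - 6·t. Taking d/dt of v(t), we find a(t) = -6. Taking d/dt of a(t), we find j(t) = 0. Differentiating jerk, we get snap: s(t) = 0. From the given snap equation s(t) = 0, we substitute t = 2 to get s = 0.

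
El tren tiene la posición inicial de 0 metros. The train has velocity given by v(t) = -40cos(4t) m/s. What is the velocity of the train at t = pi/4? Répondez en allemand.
Aus der Gleichung für die Geschwindigkeit v(t) = -40·cos(4·t), setzen wir t = pi/4 ein und erhalten v = 40.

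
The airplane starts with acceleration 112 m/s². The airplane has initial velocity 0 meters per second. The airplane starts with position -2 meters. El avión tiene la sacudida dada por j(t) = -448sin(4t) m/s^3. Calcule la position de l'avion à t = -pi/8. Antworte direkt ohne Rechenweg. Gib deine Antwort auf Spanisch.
x(-pi/8) = 5.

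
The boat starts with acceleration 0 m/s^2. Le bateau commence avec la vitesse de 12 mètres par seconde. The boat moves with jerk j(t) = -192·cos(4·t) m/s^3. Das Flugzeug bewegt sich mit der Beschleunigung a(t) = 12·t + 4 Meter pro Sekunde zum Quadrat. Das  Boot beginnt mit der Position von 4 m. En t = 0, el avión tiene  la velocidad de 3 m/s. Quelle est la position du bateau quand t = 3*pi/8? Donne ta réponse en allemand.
Ausgehend von dem Ruck j(t) = -192·cos(4·t), nehmen wir 3 Integrale. Durch Integration von dem Ruck und Verwendung der Anfangsbedingung a(0) = 0, erhalten wir a(t) = -48·sin(4·t). Die Stammfunktion von der Beschleunigung, mit v(0) = 12, ergibt die Geschwindigkeit: v(t) = 12·cos(4·t). Das Integral von der Geschwindigkeit, mit x(0) = 4, ergibt die Position: x(t) = 3·sin(4·t) + 4. Wir haben die Position x(t) = 3·sin(4·t) + 4. Durch Einsetzen von t = 3*pi/8: x(3*pi/8) = 1.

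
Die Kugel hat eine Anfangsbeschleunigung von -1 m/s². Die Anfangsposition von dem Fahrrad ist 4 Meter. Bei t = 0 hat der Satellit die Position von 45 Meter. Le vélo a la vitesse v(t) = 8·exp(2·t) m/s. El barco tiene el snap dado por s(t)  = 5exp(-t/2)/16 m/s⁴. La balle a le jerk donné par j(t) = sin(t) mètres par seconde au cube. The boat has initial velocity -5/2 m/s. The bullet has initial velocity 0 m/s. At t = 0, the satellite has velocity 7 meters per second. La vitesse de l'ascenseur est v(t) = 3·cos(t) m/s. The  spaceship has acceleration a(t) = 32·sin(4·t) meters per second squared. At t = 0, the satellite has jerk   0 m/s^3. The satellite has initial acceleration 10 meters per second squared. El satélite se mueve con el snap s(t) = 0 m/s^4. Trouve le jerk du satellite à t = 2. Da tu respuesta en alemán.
Um dies zu lösen, müssen wir 1 Integral unserer Gleichung für den Snap s(t) = 0 finden. Mit ∫s(t)dt und Anwendung von j(0) = 0, finden wir j(t) = 0. Wir haben den Ruck j(t) = 0. Durch Einsetzen von t = 2: j(2) = 0.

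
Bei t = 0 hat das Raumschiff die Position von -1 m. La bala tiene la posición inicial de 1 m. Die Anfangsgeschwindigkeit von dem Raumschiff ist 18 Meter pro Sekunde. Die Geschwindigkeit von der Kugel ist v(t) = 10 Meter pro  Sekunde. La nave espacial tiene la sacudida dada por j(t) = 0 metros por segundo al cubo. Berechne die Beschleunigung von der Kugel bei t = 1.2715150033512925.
Wir müssen unsere Gleichung für die Geschwindigkeit v(t) = 10 1-mal ableiten. Die Ableitung von der Geschwindigkeit ergibt die Beschleunigung: a(t) = 0. Mit a(t) = 0 und Einsetzen von t = 1.2715150033512925, finden wir a = 0.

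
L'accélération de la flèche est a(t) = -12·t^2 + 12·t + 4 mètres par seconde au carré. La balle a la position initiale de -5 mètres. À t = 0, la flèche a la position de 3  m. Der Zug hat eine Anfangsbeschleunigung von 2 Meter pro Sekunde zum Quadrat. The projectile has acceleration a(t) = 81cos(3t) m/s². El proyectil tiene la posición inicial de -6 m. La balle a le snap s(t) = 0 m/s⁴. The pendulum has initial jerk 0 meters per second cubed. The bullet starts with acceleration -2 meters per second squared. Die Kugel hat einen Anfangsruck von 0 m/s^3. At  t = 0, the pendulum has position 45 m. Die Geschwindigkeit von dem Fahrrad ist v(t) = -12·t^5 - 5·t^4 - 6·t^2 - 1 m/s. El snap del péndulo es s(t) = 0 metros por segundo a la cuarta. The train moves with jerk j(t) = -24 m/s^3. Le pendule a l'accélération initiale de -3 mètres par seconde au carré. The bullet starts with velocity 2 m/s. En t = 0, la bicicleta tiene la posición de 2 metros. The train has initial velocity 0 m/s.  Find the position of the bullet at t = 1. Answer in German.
Ausgehend von dem Snap s(t) = 0, nehmen wir 4 Integrale. Das Integral von dem Snap ist der Ruck. Mit j(0) = 0 erhalten wir j(t) = 0. Mit ∫j(t)dt und Anwendung von a(0) = -2, finden wir a(t) = -2. Das Integral von der Beschleunigung, mit v(0) = 2, ergibt die Geschwindigkeit: v(t) = 2 - 2·t. Durch Integration von der Geschwindigkeit und Verwendung der Anfangsbedingung x(0) = -5, erhalten wir x(t) = -t^2 + 2·t - 5. Mit x(t) = -t^2 + 2·t - 5 und Einsetzen von t = 1, finden wir x = -4.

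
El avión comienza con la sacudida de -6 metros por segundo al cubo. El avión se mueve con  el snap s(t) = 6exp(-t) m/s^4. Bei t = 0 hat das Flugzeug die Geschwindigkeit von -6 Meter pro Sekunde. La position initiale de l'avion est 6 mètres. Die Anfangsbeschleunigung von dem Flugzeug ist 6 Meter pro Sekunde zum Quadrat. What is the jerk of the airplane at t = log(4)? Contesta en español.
Partiendo del snap s(t) = 6·exp(-t), tomamos 1 integral. La antiderivada del snap, con j(0) = -6, da la sacudida: j(t) = -6·exp(-t). Tenemos la sacudida j(t) = -6·exp(-t). Sustituyendo t = log(4): j(log(4)) = -3/2.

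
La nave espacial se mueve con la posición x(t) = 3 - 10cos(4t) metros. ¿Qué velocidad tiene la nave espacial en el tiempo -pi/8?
Partiendo de la posición x(t) = 3 - 10·cos(4·t), tomamos 1 derivada. Tomando d/dt de x(t), encontramos v(t) = 40·sin(4·t). Tenemos la velocidad v(t) = 40·sin(4·t). Sustituyendo t = -pi/8: v(-pi/8) = -40.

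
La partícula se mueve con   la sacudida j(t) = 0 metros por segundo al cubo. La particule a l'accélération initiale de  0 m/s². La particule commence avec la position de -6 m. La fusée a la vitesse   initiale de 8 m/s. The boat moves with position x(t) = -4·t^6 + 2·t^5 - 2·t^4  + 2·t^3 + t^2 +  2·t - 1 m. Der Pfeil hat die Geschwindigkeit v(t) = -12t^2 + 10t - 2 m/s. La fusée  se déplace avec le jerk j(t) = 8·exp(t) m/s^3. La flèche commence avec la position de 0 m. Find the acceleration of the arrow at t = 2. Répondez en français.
Nous devons dériver notre équation de la vitesse v(t) = -12·t^2 + 10·t - 2 1 fois. En dérivant la vitesse, nous obtenons l'accélération: a(t) = 10 - 24·t. De l'équation de l'accélération a(t) = 10 - 24·t, nous substituons t = 2 pour obtenir a = -38.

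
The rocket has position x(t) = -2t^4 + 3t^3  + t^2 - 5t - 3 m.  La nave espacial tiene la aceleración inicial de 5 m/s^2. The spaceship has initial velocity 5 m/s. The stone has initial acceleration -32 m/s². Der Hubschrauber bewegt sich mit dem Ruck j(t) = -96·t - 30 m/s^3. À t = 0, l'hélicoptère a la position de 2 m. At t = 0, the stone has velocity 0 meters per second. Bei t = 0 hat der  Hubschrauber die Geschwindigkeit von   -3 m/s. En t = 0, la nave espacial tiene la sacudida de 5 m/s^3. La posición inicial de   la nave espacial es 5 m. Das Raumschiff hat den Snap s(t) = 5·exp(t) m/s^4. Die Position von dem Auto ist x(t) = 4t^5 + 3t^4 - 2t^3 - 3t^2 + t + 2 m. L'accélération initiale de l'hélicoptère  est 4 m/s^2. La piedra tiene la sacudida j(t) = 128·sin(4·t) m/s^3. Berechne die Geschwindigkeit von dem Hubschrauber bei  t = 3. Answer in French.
Pour résoudre ceci, nous devons prendre 2 intégrales de notre équation du jerk j(t) = -96·t - 30. En prenant ∫j(t)dt et en appliquant a(0) = 4, nous trouvons a(t) = -48·t^2 - 30·t + 4. En prenant ∫a(t)dt et en appliquant v(0) = -3, nous trouvons v(t) = -16·t^3 - 15·t^2 + 4·t - 3. Nous avons la vitesse v(t) = -16·t^3 - 15·t^2 + 4·t - 3. En substituant t = 3: v(3) = -558.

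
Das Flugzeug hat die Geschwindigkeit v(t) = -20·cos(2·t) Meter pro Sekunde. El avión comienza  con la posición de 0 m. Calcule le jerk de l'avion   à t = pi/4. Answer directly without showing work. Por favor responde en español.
La respuesta es 0.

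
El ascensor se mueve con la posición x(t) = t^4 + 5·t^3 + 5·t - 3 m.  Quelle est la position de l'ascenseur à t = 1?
De l'équation de la position x(t) = t^4 + 5·t^3 + 5·t - 3, nous substituons t = 1 pour obtenir x = 8.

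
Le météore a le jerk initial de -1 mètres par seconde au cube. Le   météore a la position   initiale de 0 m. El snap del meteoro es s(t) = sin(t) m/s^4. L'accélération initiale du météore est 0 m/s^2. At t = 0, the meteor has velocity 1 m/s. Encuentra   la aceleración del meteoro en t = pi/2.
Necesitamos integrar nuestra ecuación del snap s(t) = sin(t) 2 veces. Integrando el snap y usando la condición inicial j(0) = -1, obtenemos j(t) = -cos(t). La antiderivada de la sacudida, con a(0) = 0, da la aceleración: a(t) = -sin(t). Tenemos la aceleración a(t) = -sin(t). Sustituyendo t = pi/2: a(pi/2) = -1.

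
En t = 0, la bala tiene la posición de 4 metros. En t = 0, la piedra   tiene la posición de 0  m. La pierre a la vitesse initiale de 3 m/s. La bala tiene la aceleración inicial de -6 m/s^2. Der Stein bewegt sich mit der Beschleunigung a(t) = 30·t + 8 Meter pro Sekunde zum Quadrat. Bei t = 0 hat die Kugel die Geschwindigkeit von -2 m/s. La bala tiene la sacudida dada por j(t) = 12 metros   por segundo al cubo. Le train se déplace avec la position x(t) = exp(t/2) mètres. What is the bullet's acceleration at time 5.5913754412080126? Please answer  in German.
Um dies zu lösen, müssen wir 1 Stammfunktion unserer Gleichung für den Ruck j(t) = 12 finden. Das Integral von dem Ruck, mit a(0) = -6, ergibt die Beschleunigung: a(t) = 12·t - 6. Wir haben die Beschleunigung a(t) = 12·t - 6. Durch Einsetzen von t = 5.5913754412080126: a(5.5913754412080126) = 61.0965052944962.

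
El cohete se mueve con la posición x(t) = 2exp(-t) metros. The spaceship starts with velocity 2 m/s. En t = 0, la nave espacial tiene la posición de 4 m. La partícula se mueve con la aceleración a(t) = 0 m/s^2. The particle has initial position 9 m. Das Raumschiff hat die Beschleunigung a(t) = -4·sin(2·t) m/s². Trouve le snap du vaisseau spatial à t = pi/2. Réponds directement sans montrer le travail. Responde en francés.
Le snap à t = pi/2 est s = 0.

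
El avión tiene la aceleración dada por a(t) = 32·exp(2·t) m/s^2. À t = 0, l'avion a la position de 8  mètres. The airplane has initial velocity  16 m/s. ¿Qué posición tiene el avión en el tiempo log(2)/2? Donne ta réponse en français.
Nous devons trouver la primitive de notre équation de l'accélération a(t) = 32·exp(2·t) 2 fois. En prenant ∫a(t)dt et en appliquant v(0) = 16, nous trouvons v(t) = 16·exp(2·t). L'intégrale de la vitesse est la position. En utilisant x(0) = 8, nous obtenons x(t) = 8·exp(2·t). Nous avons la position x(t) = 8·exp(2·t). En substituant t = log(2)/2: x(log(2)/2) = 16.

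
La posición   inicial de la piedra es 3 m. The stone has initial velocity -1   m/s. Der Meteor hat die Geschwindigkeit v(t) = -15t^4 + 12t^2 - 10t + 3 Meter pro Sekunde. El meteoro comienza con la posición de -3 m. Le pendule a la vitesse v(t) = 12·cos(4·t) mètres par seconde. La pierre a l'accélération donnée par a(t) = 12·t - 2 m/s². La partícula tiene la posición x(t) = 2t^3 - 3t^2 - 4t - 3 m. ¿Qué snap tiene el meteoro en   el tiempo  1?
Partiendo de la velocidad v(t) = -15·t^4 + 12·t^2 - 10·t + 3, tomamos 3 derivadas. Tomando d/dt de v(t), encontramos a(t) = -60·t^3 + 24·t - 10. La derivada de la aceleración da la sacudida: j(t) = 24 - 180·t^2. La derivada de la sacudida da el snap: s(t) = -360·t. De la ecuación del snap s(t) = -360·t, sustituimos t = 1 para obtener s = -360.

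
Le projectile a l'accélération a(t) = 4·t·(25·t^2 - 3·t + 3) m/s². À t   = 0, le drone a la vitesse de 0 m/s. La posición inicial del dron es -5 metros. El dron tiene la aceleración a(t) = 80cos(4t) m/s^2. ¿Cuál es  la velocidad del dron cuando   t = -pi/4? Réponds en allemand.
Wir müssen unsere Gleichung für die Beschleunigung a(t) = 80·cos(4·t) 1-mal integrieren. Mit ∫a(t)dt und Anwendung von v(0) = 0, finden wir v(t) = 20·sin(4·t). Mit v(t) = 20·sin(4·t) und Einsetzen von t = -pi/4, finden wir v = 0.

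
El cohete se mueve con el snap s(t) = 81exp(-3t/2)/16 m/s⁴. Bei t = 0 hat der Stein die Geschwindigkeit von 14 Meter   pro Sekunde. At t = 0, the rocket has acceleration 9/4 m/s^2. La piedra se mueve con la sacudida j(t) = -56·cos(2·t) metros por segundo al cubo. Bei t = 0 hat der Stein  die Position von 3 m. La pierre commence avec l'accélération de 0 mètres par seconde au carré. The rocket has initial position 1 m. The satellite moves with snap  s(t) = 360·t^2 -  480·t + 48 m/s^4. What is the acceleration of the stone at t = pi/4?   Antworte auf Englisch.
Starting from jerk j(t) = -56·cos(2·t), we take 1 integral. Integrating jerk and using the initial condition a(0) = 0, we get a(t) = -28·sin(2·t). Using a(t) = -28·sin(2·t) and substituting t = pi/4, we find a = -28.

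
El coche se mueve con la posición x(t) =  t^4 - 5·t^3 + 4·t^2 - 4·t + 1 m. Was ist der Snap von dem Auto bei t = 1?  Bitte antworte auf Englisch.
We must differentiate our position equation x(t) = t^4 - 5·t^3 + 4·t^2 - 4·t + 1 4 times. Taking d/dt of x(t), we find v(t) = 4·t^3 - 15·t^2 + 8·t - 4. Differentiating velocity, we get acceleration: a(t) = 12·t^2 - 30·t + 8. Differentiating acceleration, we get jerk: j(t) = 24·t - 30. Taking d/dt of j(t), we find s(t) = 24. We have snap s(t) = 24. Substituting t = 1: s(1) = 24.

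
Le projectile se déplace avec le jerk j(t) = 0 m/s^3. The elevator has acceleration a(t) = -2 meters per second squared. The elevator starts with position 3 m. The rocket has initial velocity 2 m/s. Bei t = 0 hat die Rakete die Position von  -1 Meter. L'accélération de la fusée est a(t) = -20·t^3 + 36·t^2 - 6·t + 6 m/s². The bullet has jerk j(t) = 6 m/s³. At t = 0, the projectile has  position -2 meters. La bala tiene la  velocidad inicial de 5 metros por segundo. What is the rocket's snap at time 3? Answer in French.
Pour résoudre ceci, nous devons prendre 2 dérivées de notre équation de l'accélération a(t) = -20·t^3 + 36·t^2 - 6·t + 6. La dérivée de l'accélération donne le jerk: j(t) = -60·t^2 + 72·t - 6. En prenant d/dt de j(t), nous trouvons s(t) = 72 - 120·t. De l'équation du snap s(t) = 72 - 120·t, nous substituons t = 3 pour obtenir s = -288.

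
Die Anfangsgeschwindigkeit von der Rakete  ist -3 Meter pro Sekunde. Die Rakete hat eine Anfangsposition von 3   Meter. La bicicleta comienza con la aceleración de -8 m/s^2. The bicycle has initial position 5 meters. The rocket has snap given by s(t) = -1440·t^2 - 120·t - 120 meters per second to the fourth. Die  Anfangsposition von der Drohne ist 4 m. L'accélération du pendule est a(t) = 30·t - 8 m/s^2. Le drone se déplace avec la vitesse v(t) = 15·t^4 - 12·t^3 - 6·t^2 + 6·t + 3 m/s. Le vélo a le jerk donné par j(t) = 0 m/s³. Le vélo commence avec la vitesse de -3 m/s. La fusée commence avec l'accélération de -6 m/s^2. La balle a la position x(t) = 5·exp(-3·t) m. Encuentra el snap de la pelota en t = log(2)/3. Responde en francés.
Nous devons dériver notre équation de la position x(t) = 5·exp(-3·t) 4 fois. En dérivant la position, nous obtenons la vitesse: v(t) = -15·exp(-3·t). En prenant d/dt de v(t), nous trouvons a(t) = 45·exp(-3·t). La dérivée de l'accélération donne le jerk: j(t) = -135·exp(-3·t). En dérivant le jerk, nous obtenons le snap: s(t) = 405·exp(-3·t). De l'équation du snap s(t) = 405·exp(-3·t), nous substituons t = log(2)/3 pour obtenir s = 405/2.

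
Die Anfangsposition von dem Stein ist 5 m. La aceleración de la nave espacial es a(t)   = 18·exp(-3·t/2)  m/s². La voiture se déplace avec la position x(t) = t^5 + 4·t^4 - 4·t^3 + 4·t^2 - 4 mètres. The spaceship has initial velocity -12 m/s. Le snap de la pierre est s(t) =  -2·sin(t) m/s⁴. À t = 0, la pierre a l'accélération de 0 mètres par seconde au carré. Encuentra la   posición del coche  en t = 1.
De la ecuación de la posición x(t) = t^5 + 4·t^4 - 4·t^3 + 4·t^2 - 4, sustituimos t = 1 para obtener x = 1.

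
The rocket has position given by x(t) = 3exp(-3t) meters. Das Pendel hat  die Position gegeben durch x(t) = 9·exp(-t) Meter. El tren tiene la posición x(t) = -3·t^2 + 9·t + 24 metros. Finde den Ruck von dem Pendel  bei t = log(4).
Wir müssen unsere Gleichung für die Position x(t) = 9·exp(-t) 3-mal ableiten. Die Ableitung von der Position ergibt die Geschwindigkeit: v(t) = -9·exp(-t). Mit d/dt von v(t) finden wir a(t) = 9·exp(-t). Mit d/dt von a(t) finden wir j(t) = -9·exp(-t). Aus der Gleichung für den Ruck j(t) = -9·exp(-t), setzen wir t = log(4) ein und erhalten j = -9/4.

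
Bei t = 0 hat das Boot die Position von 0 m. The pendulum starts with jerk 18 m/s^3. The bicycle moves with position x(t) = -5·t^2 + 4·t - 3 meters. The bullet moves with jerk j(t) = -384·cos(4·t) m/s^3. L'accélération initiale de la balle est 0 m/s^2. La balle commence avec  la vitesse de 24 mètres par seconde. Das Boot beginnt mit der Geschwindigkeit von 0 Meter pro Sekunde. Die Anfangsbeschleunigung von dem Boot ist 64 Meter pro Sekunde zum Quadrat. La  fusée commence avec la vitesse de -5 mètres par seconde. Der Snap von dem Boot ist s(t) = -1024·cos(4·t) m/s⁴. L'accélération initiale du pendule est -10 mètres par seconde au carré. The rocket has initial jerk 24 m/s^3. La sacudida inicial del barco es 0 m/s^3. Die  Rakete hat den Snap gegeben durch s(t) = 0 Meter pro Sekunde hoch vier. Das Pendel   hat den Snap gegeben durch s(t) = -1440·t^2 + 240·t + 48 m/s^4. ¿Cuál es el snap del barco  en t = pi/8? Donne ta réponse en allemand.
Mit s(t) = -1024·cos(4·t) und Einsetzen von t = pi/8, finden wir s = 0.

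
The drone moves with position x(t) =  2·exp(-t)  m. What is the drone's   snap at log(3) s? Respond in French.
Nous devons dériver notre équation de la position x(t) = 2·exp(-t) 4 fois. En dérivant la position, nous obtenons la vitesse: v(t) = -2·exp(-t). En dérivant la vitesse, nous obtenons l'accélération: a(t) = 2·exp(-t). En prenant d/dt de a(t), nous trouvons j(t) = -2·exp(-t). La dérivée du jerk donne le snap: s(t) = 2·exp(-t). Nous avons le snap s(t) = 2·exp(-t). En substituant t = log(3): s(log(3)) = 2/3.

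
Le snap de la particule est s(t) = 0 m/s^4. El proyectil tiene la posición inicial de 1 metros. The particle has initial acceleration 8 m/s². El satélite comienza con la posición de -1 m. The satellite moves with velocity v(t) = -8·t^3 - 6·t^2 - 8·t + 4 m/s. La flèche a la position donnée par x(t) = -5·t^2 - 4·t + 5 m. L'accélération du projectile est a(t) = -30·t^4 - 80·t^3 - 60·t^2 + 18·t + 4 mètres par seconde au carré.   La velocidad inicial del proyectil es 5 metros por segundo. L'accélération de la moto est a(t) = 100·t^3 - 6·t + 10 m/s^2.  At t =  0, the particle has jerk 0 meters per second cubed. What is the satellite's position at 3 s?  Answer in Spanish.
Para resolver esto, necesitamos tomar 1 antiderivada de nuestra ecuación de la velocidad v(t) = -8·t^3 - 6·t^2 - 8·t + 4. Tomando ∫v(t)dt y aplicando x(0) = -1, encontramos x(t) = -2·t^4 - 2·t^3 - 4·t^2 + 4·t - 1. Usando x(t) = -2·t^4 - 2·t^3 - 4·t^2 + 4·t - 1 y sustituyendo t = 3, encontramos x = -241.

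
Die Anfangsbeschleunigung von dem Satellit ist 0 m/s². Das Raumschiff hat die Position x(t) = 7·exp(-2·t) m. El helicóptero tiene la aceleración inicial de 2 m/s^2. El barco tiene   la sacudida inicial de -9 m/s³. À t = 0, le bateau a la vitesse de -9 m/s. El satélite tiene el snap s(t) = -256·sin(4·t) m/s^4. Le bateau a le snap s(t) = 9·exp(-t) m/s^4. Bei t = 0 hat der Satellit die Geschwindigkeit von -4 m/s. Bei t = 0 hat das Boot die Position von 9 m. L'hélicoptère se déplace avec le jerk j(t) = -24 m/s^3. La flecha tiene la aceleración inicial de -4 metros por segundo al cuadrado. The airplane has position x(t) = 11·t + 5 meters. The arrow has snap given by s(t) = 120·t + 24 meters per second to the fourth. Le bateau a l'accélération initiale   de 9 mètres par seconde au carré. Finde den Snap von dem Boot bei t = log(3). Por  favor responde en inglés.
We have snap s(t) = 9·exp(-t). Substituting t = log(3): s(log(3)) = 3.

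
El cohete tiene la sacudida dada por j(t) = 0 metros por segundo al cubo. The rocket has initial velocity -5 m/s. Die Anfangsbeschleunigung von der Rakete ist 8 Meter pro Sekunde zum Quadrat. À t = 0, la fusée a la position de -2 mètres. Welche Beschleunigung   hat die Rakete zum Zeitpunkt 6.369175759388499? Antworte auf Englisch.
Starting from jerk j(t) = 0, we take 1 antiderivative. Taking ∫j(t)dt and applying a(0) = 8, we find a(t) = 8. We have acceleration a(t) = 8. Substituting t = 6.369175759388499: a(6.369175759388499) = 8.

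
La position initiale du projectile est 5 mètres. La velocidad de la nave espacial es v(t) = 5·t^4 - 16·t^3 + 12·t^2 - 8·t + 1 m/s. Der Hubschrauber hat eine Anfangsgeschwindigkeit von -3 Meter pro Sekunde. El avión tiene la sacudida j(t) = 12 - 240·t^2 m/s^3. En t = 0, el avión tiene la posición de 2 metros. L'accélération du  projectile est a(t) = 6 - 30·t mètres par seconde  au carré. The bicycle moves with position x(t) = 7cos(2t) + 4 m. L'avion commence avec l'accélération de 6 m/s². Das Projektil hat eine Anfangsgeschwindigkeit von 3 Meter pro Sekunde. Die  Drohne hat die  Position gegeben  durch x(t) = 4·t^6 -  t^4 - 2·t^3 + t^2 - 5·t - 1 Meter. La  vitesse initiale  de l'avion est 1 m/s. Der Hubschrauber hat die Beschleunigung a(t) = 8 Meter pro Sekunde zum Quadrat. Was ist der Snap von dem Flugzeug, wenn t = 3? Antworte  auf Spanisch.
Partiendo de la sacudida j(t) = 12 - 240·t^2, tomamos 1 derivada. Tomando d/dt de j(t), encontramos s(t) = -480·t. Usando s(t) = -480·t y sustituyendo t = 3, encontramos s = -1440.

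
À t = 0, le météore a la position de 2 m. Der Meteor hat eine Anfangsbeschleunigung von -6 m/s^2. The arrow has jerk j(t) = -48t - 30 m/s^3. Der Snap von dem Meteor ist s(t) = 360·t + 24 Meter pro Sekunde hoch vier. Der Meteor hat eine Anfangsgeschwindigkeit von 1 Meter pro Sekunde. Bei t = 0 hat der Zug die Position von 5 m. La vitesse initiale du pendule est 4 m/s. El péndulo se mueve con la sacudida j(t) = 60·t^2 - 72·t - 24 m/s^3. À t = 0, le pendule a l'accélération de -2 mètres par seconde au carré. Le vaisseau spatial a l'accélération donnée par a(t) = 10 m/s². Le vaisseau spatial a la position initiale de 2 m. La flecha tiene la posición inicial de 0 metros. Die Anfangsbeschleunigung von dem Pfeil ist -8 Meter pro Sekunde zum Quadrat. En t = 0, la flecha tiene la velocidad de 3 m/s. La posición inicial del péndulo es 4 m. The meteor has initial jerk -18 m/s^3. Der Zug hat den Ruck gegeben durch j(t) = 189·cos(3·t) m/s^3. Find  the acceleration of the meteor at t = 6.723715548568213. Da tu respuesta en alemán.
Wir müssen unsere Gleichung für den Snap s(t) = 360·t + 24 2-mal integrieren. Mit ∫s(t)dt und Anwendung von j(0) = -18, finden wir j(t) = 180·t^2 + 24·t - 18. Mit ∫j(t)dt und Anwendung von a(0) = -6, finden wir a(t) = 60·t^3 + 12·t^2 - 18·t - 6. Mit a(t) = 60·t^3 + 12·t^2 - 18·t - 6 und Einsetzen von t = 6.723715548568213, finden wir a = 18653.5587925557.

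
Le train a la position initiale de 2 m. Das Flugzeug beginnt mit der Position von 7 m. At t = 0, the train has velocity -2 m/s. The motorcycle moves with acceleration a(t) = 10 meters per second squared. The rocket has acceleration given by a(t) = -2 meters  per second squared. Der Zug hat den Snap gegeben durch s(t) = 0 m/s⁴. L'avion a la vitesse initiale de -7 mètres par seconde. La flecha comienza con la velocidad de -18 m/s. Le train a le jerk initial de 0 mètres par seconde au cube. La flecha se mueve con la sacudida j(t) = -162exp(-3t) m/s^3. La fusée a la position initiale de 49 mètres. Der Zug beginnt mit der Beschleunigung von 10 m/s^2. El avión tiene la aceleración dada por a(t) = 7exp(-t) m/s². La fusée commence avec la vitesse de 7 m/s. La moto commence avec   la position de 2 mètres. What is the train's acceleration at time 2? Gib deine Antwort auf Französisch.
Nous devons trouver l'intégrale de notre équation du snap s(t) = 0 2 fois. La primitive du snap est le jerk. En utilisant j(0) = 0, nous obtenons j(t) = 0. En prenant ∫j(t)dt et en appliquant a(0) = 10, nous trouvons a(t) = 10. En utilisant a(t) = 10 et en substituant t = 2, nous trouvons a = 10.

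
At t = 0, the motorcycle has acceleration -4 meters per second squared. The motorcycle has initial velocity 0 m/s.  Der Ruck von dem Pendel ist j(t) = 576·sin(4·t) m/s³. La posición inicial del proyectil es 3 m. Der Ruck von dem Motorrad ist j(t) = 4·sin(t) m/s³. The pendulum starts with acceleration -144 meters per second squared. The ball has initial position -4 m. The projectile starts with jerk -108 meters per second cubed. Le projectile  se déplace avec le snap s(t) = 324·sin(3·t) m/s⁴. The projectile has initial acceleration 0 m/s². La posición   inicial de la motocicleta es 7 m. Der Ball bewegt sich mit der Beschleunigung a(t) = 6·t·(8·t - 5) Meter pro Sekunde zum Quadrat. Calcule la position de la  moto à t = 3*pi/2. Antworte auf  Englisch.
We must find the antiderivative of our jerk equation j(t) = 4·sin(t) 3 times. Taking ∫j(t)dt and applying a(0) = -4, we find a(t) = -4·cos(t). The integral of acceleration, with v(0) = 0, gives velocity: v(t) = -4·sin(t). Taking ∫v(t)dt and applying x(0) = 7, we find x(t) = 4·cos(t) + 3. Using x(t) = 4·cos(t) + 3 and substituting t = 3*pi/2, we find x = 3.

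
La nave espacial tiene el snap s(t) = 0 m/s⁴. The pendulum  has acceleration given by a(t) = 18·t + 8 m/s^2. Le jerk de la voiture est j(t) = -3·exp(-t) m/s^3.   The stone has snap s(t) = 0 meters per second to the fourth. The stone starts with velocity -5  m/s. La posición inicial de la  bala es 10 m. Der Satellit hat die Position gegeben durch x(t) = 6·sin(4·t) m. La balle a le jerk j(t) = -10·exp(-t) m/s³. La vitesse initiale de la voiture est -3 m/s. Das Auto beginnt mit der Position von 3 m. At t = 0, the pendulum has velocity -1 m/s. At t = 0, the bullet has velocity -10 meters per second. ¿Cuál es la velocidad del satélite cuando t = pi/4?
Debemos derivar nuestra ecuación de la posición x(t) = 6·sin(4·t) 1 vez. Tomando d/dt de x(t), encontramos v(t) = 24·cos(4·t). Usando v(t) = 24·cos(4·t) y sustituyendo t = pi/4, encontramos v = -24.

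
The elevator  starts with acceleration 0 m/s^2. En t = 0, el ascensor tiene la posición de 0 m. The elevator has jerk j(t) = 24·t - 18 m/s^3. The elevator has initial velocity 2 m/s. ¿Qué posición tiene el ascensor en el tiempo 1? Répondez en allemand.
Wir müssen unsere Gleichung für den Ruck j(t) = 24·t - 18 3-mal integrieren. Durch Integration von dem Ruck und Verwendung der Anfangsbedingung a(0) = 0, erhalten wir a(t) = 6·t·(2·t - 3). Mit ∫a(t)dt und Anwendung von v(0) = 2, finden wir v(t) = 4·t^3 - 9·t^2 + 2. Das Integral von der Geschwindigkeit ist die Position. Mit x(0) = 0 erhalten wir x(t) = t^4 - 3·t^3 + 2·t. Wir haben die Position x(t) = t^4 - 3·t^3 + 2·t. Durch Einsetzen von t = 1: x(1) = 0.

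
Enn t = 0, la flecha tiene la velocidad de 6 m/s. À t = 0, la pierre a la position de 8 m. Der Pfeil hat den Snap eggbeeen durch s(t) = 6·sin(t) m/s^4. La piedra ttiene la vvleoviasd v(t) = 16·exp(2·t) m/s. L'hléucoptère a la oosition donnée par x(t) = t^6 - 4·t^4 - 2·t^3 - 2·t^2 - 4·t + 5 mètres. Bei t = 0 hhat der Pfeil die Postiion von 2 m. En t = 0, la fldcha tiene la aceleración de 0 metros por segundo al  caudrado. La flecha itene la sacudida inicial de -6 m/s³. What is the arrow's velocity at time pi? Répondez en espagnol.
Debemos encontrar la antiderivada de nuestra ecuación del snap s(t) = 6·sin(t) 3 veces. Integrando el snap y usando la condición inicial j(0) = -6, obtenemos j(t) = -6·cos(t). La integral de la sacudida, con a(0) = 0, da la aceleración: a(t) = -6·sin(t). La antiderivada de la aceleración es la velocidad. Usando v(0) = 6, obtenemos v(t) = 6·cos(t). Usando v(t) = 6·cos(t) y sustituyendo t = pi, encontramos v = -6.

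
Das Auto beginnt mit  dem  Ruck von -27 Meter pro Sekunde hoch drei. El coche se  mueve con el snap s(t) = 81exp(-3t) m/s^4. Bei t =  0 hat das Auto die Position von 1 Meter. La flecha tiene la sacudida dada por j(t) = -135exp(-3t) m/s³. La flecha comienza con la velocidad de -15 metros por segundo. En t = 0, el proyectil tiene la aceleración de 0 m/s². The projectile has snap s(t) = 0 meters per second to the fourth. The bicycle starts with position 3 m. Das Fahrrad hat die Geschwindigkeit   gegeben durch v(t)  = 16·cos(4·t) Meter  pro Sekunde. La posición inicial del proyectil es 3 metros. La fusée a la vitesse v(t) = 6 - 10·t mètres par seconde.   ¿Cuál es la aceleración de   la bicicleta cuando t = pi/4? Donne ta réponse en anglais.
Starting from velocity v(t) = 16·cos(4·t), we take 1 derivative. The derivative of velocity gives acceleration: a(t) = -64·sin(4·t). Using a(t) = -64·sin(4·t) and substituting t = pi/4, we find a = 0.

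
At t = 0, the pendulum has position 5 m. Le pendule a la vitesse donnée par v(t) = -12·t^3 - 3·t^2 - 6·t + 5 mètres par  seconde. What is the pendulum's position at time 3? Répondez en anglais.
Starting from velocity v(t) = -12·t^3 - 3·t^2 - 6·t + 5, we take 1 antiderivative. The integral of velocity, with x(0) = 5, gives position: x(t) = -3·t^4 - t^3 - 3·t^2 + 5·t + 5. From the given position equation x(t) = -3·t^4 - t^3 - 3·t^2 + 5·t + 5, we substitute t = 3 to get x = -277.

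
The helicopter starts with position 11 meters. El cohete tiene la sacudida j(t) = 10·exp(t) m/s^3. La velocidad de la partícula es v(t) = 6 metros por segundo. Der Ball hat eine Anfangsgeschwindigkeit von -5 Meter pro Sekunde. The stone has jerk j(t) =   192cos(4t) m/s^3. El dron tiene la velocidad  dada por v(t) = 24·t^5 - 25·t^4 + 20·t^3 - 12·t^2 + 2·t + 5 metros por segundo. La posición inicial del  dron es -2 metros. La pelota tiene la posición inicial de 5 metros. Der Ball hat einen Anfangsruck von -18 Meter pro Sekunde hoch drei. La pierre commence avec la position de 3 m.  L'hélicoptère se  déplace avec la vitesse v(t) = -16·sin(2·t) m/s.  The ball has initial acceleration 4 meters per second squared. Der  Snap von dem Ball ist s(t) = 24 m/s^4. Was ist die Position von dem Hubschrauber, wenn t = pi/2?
Wir müssen unsere Gleichung für die Geschwindigkeit v(t) = -16·sin(2·t) 1-mal integrieren. Durch Integration von der Geschwindigkeit und Verwendung der Anfangsbedingung x(0) = 11, erhalten wir x(t) = 8·cos(2·t) + 3. Mit x(t) = 8·cos(2·t) + 3 und Einsetzen von t = pi/2, finden wir x = -5.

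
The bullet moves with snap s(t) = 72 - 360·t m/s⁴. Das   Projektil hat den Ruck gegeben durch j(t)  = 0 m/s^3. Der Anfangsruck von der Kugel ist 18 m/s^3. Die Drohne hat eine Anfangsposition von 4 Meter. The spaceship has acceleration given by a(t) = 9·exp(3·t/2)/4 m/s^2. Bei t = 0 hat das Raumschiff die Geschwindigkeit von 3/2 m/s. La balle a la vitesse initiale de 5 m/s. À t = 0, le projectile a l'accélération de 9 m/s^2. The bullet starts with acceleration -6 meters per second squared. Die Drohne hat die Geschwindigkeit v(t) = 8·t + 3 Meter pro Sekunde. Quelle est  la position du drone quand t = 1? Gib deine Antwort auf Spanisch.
Necesitamos integrar nuestra ecuación de la velocidad v(t) = 8·t + 3 1 vez. Tomando ∫v(t)dt y aplicando x(0) = 4, encontramos x(t) = 4·t^2 + 3·t + 4. Usando x(t) = 4·t^2 + 3·t + 4 y sustituyendo t = 1, encontramos x = 11.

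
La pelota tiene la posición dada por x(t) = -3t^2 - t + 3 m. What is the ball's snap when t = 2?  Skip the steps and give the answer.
The answer is 0.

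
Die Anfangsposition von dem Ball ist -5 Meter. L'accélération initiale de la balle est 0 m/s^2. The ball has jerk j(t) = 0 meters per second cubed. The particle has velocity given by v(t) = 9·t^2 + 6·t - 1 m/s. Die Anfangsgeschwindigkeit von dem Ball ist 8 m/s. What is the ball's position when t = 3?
We must find the integral of our jerk equation j(t) = 0 3 times. Integrating jerk and using the initial condition a(0) = 0, we get a(t) = 0. Integrating acceleration and using the initial condition v(0) = 8, we get v(t) = 8. Finding the antiderivative of v(t) and using x(0) = -5: x(t) = 8·t - 5. From the given position equation x(t) = 8·t - 5, we substitute t = 3 to get x = 19.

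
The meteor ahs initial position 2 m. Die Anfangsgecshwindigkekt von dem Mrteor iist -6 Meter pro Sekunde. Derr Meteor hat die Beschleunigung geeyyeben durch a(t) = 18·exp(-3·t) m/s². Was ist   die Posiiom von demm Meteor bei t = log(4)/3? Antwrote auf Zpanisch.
Partiendo de la aceleración a(t) = 18·exp(-3·t), tomamos 2 integrales. La integral de la aceleración, con v(0) = -6, da la velocidad: v(t) = -6·exp(-3·t). La integral de la velocidad, con x(0) = 2, da la posición: x(t) = 2·exp(-3·t). De la ecuación de la posición x(t) = 2·exp(-3·t), sustituimos t = log(4)/3 para obtener x = 1/2.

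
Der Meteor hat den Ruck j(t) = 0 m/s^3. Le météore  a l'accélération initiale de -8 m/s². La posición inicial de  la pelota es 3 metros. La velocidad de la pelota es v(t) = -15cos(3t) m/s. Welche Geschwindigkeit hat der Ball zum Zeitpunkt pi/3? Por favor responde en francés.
Nous avons la vitesse v(t) = -15·cos(3·t). En substituant t = pi/3: v(pi/3) = 15.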